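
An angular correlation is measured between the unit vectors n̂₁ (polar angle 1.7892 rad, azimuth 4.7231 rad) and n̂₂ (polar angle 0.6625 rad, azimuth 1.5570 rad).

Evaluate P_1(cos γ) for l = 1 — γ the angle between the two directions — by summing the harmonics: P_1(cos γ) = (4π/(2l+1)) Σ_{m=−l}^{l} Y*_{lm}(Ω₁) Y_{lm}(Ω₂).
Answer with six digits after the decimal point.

Addition theorem: P_1(cos γ) = (4π/3) Σ_m Y*_{lm}(Ω₁) Y_{lm}(Ω₂), m = −1…1:
  m=-1: Y*=0.00361 - 0.33727j  Y=0.00293 - 0.21249j  product -0.07166 - 0.00176j
  m=+0: Y*=-0.10587 + 0.00000j  Y=0.38524 + 0.00000j  product -0.04078 + 0.00000j
  m=+1: Y*=-0.00361 - 0.33727j  Y=-0.00293 - 0.21249j  product -0.07166 + 0.00176j
Σ over m = -0.18409 + 0.00000j; ×(4π/3) → -0.77113 + 0.00000j. Real part: -0.771134

-0.771134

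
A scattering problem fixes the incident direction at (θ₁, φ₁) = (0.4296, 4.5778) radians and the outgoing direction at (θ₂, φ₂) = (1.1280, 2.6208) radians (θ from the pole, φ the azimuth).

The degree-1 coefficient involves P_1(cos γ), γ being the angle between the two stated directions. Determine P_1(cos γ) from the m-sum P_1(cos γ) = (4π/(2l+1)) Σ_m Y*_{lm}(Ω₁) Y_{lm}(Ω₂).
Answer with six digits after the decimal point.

Addition theorem: P_1(cos γ) = (4π/3) Σ_m Y*_{lm}(Ω₁) Y_{lm}(Ω₂), m = −1…1:
  m=-1: Y*=(-0.019309, -0.142599)  Y=(-0.270787, -0.155328)  product (-0.016921, 0.041613)
  m=+0: Y*=(0.444204, -0.000000)  Y=(0.209350, 0.000000)  product (0.092994, 0.000000)
  m=+1: Y*=(0.019309, -0.142599)  Y=(0.270787, -0.155328)  product (-0.016921, -0.041613)
Total Σ_m = (0.059152, 0.000000). Multiply by 4.188790: (0.247777, 0.000000). P_1(cos γ) = 0.247777

0.247777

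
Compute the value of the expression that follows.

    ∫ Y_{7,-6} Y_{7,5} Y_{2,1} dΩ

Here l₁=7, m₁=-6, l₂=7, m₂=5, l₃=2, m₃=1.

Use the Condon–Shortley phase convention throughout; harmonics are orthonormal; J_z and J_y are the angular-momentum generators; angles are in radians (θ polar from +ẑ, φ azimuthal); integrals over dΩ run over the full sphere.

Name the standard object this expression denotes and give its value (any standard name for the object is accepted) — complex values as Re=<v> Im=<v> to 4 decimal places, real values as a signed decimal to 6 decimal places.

Gaunt coefficient, +0.196071

This is a Gaunt coefficient — the integral of a triple product of spherical harmonics over the sphere.
Rules hold: Σm=0, L=16 even, 0≤2≤14.
N = 15·15·5 = 1125
Δ = 12!·2!·2!/17! = 1/185640
Racah Σ t=5..7: t=5:−1/2419200 t=6:+1/518400 t=7:−1/2419200 = 1/907200
⇒ 3j(7 7 2; 0 0 0)² = 56/3315, sgn +1
Racah Σ t=11..12: t=11:−1/79833600 t=12:+1/958003200 = -1/87091200
⇒ 3j(7 7 2; -6 5 1)² = 121/4760, sgn +1
4πI² = N·(3j₀)²·(3jₘ)² = 1815/3757
I = +1·√(0.483098/4π) = 0.19607074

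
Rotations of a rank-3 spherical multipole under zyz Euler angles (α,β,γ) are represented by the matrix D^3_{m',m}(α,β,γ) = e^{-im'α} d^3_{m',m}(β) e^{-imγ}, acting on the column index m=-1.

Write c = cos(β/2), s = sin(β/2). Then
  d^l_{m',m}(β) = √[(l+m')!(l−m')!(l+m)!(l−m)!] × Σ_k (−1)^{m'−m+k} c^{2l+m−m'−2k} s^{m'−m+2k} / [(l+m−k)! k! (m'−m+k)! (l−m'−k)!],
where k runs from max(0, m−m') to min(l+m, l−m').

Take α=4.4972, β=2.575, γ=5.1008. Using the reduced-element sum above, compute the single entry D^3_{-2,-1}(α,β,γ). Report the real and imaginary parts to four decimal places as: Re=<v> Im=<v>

Split into d^3_{-2,-1}(β=2.5750) × two z-phases.
With c≡cos(β/2)=0.279522 and s≡sin(β/2)=0.960139, N=[1·120·2·24]^{1/2}=75.894664
k: max(0,(-1)−(-2))=1 … min(3+(-1),3−(-2))=2
  k=1: (−1)^0·75.8947/(24)·0.2795^5·0.9601^1 = +0.005181
  k=2: (−1)^1·75.8947/(12)·0.2795^3·0.9601^3 = -0.122259
d^3_{-2,-1}(2.5750) = +0.005181 -0.122259 = -0.117078
Phases: e^{-i·(-2)·4.4972}=-0.908808+0.417214i, e^{-i·(-1)·5.1008}=+0.378718-0.925512i ⇒ D=-0.004912-0.116975i

Re=-0.0049 Im=-0.1170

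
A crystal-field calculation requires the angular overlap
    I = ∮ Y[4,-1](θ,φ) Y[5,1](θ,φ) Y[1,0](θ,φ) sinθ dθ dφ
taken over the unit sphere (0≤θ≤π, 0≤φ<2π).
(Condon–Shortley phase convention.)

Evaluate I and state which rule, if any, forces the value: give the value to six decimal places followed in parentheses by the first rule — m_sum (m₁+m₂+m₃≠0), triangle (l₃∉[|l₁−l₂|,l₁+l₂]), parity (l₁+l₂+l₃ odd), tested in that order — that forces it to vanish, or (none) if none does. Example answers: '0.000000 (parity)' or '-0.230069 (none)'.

Checks pass: Σm=0; 10 even; l₃=1∈[1,9].
(2·4+1)(2·5+1)(2·1+1) = 297
Δ: 8! 0! 2! / 11! → 1/495
sum: t=4:+1/576 = 1/576
3j²(4 5 1; 0 0 0) = Δ·Π!·Σ² = 5/99  (sign -1)
sum: t=5:−1/720 = -1/720
3j²(4 5 1; -1 1 0) = Δ·Π!·Σ² = 8/165  (sign +1)
combine: 4πI² = 297·5/99·8/165 = 8/11
take √, sign -1: I = -0.24057125
No selection rule forces the value: the integral is nonzero (none).

-0.240571 (none)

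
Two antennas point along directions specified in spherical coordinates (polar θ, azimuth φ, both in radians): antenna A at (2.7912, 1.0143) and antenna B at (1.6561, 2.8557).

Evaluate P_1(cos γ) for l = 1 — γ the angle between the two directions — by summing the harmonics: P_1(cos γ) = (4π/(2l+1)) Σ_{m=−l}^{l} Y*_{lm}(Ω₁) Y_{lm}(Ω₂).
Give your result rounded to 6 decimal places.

Summing Y*_{l m}(θ₁,φ₁)·Y_{l m}(θ₂,φ₂) over m ∈ [−1, 1]; prefactor 4π/(2·1+1) = 4.188790:
  term(m=-1) = (-0.010913, -0.039340)   from Y*(Ω₁)=(0.062644, 0.100702), Y(Ω₂)=(-0.330265, -0.097080)
  term(m=+0) = (0.019104, 0.000000)   from Y*(Ω₁)=(-0.458914, -0.000000), Y(Ω₂)=(-0.041629, 0.000000)
  term(m=+1) = (-0.010913, 0.039340)   from Y*(Ω₁)=(-0.062644, 0.100702), Y(Ω₂)=(0.330265, -0.097080)
Σ over m = (-0.002722, 0.000000); ×(4π/3) → (-0.011403, 0.000000). Real part: -0.011403

-0.011403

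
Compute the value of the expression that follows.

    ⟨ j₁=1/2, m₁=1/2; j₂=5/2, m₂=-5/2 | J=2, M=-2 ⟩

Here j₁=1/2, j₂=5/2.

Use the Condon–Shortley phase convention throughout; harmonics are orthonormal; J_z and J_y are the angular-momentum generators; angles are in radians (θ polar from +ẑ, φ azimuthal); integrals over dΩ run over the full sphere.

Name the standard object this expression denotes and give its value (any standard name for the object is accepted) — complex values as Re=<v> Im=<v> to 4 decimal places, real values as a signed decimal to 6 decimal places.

Clebsch–Gordan coefficient, +√(5/6) ≈ +0.912871

This is a Clebsch–Gordan (vector-coupling) coefficient.
triangle: 1!·0!·4!/6! = 24/720
(j±m)!: 1!·0!·0!·5!·0!·4! = 2880
prefactor² = (2J+1)·Δ·N² = 480
  k=0: +1/(0!·1!·0!·0!·0!·4!) = 1/24
Σ = 1/24  ⇒  CG² = 480·(1/24)² = 5/6
CG = +√(5/6) = +0.912871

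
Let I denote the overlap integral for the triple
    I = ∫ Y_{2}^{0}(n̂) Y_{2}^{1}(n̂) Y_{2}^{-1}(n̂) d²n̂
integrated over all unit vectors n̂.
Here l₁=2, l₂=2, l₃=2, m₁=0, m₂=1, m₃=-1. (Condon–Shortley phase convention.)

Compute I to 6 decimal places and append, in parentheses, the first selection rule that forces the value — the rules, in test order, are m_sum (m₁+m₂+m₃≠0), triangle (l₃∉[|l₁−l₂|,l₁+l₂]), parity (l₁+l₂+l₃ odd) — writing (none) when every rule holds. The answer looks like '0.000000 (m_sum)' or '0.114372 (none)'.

Checks pass: Σm=0; 6 even; l₃=2∈[0,4].
(2·2+1)(2·2+1)(2·2+1) = 125
Δ: 2! 2! 2! / 7! → 1/630
sum: t=0:+1/8 t=1:−1/1 t=2:+1/8 = -3/4
3j²(2 2 2; 0 0 0) = Δ·Π!·Σ² = 2/35  (sign -1)
sum: t=1:−1/2 t=2:+1/4 = -1/4
3j²(2 2 2; 0 1 -1) = Δ·Π!·Σ² = 1/70  (sign +1)
combine: 4πI² = 125·2/35·1/70 = 5/49
take √, sign -1: I = -0.09011188
No selection rule forces the value: the integral is nonzero (none).

-0.090112 (none)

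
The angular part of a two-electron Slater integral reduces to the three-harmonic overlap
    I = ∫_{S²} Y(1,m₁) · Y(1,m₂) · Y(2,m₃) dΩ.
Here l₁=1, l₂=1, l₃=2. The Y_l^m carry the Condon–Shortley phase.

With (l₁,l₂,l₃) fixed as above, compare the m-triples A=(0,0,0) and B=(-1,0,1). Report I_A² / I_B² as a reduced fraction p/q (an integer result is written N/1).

4/3

l's match ⇒ only the (l;m) 3-j factors differ between A and B.
A: triangle coeff Δ(1,1,2) = 1/30; Σ_t [0,0]: t=0:+1/1 = 1/1; (3j)²=2/15 [(1 1 2; 0 0 0)], sign=+1
B: triangle coeff Δ(1,1,2) = 1/30; Σ_t [0,0]: t=0:+1/2 = 1/2; (3j)²=1/10 [(1 1 2; -1 0 1)], sign=-1
I_A²/I_B² = (2/15)/(1/10) = 4/3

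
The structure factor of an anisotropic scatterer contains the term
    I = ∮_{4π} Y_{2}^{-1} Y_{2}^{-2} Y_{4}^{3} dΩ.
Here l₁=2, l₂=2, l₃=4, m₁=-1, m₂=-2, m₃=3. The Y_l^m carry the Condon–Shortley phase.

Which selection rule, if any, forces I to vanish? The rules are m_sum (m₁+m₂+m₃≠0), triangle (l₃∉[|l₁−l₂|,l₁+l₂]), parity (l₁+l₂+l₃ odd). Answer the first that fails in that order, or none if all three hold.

none

Σmᵢ = 0  ✓
l₃∈[|l₁−l₂|,l₁+l₂]=[0,4], have l₃=4  ✓
Σlᵢ = 8 ⇒ even  ✓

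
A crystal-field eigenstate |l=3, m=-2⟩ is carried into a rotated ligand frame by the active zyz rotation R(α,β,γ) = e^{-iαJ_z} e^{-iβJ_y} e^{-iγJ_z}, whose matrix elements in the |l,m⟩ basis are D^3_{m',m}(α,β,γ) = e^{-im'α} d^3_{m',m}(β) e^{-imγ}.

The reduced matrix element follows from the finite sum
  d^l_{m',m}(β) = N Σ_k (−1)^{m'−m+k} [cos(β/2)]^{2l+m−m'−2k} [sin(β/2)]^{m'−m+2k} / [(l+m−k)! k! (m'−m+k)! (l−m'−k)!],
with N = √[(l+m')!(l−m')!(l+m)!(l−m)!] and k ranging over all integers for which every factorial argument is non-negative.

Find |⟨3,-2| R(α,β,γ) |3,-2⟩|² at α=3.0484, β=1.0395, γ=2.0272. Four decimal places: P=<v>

Split into d^3_{-2,-2}(β=1.0395) × two z-phases.
Half-angle: c=0.867943, s=0.496663. N=√(1·120·1·120)=120.000000
The bounds max(0,m−m')=0 and min(l+m,l−m')=1 give 2 terms
  k=0: (−1)^0·120.0000/(120)·0.8679^6·0.4967^0 = +0.427512
  k=1: (−1)^1·120.0000/(24)·0.8679^4·0.4967^2 = -0.699938
d^3_{-2,-2}(1.0395) = +0.427512 -0.699938 = -0.272426
|D^3_{-2,-2}|² = |d^3_{-2,-2}(β)|² = (-0.272426)² = 0.074216 (the z-rotation phases have unit modulus)

P=0.0742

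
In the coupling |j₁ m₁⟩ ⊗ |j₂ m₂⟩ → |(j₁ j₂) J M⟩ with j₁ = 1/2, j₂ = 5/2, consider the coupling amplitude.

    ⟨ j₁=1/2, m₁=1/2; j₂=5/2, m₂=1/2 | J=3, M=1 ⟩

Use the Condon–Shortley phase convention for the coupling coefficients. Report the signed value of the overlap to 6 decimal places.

+√(2/3) ≈ +0.816497

j₁+j₂−J=0  J+j₁−j₂=1  J−j₁+j₂=5  j₁+j₂+J+1=7
(j₁±m₁, j₂±m₂, J±M) = (1,0,3,2,4,2)
P² = 96
sum k=0..0:
  [0] +1/12 = 1/12
S = 1/12
C² = P²·S² = 2/3 ; C = +0.816497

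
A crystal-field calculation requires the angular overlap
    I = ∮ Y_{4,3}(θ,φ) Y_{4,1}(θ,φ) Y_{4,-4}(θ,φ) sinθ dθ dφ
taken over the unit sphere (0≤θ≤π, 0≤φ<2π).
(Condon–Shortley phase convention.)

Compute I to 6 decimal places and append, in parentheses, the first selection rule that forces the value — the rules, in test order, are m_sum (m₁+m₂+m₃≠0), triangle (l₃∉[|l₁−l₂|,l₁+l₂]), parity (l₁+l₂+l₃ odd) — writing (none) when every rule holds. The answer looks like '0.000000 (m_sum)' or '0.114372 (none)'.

Rules hold: Σm=0, L=12 even, 0≤4≤8.
N = 9·9·9 = 729
Δ = 4!·4!·4!/13! = 1/450450
Racah Σ t=0..4: t=0:+1/13824 t=1:−1/216 t=2:+1/64 t=3:−1/216 t=4:+1/13824 = 5/768
⇒ 3j(4 4 4; 0 0 0)² = 18/1001, sgn +1
Racah Σ t=1..1: t=1:−1/3456 = -1/3456
⇒ 3j(4 4 4; 3 1 -4)² = 35/1287, sgn -1
4πI² = N·(3j₀)²·(3jₘ)² = 7290/20449
I = -1·√(0.356497/4π) = -0.16843130
No selection rule forces the value: the integral is nonzero (none).

-0.168431 (none)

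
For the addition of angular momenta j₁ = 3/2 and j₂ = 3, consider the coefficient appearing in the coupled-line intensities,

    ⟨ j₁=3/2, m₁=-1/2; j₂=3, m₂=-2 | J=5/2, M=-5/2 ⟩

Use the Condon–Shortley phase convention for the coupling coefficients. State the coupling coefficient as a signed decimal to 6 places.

−√(5/14) ≈ -0.597614

j₁+j₂−J=2  J+j₁−j₂=1  J−j₁+j₂=4  j₁+j₂+J+1=8
(j₁±m₁, j₂±m₂, J±M) = (1,2,1,5,0,5)
P² = 1440/7
sum k=1..1:
  [1] −1/24 = -1/24
S = -1/24
C² = P²·S² = 5/14 ; C = -0.597614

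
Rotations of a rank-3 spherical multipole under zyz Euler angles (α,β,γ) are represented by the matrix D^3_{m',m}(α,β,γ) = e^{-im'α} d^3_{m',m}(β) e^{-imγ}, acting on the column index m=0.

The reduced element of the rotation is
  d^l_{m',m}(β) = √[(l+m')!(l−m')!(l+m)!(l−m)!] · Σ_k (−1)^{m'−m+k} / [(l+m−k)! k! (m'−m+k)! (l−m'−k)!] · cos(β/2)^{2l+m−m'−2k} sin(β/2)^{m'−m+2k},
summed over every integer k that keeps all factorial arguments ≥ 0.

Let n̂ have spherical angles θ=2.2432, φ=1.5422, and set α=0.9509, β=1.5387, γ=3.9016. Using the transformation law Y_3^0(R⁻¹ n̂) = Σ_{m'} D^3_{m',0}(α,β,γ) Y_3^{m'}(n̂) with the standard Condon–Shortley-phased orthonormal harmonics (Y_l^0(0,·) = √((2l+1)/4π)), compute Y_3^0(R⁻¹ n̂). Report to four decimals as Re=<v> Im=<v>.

Re=-0.2396 Im=0.0000

Need the full column D^3_{m',0} for m'=−3..3 at α=0.9509, β=1.5387, γ=3.9016.
cos(β/2)=0.718363, sin(β/2)=0.695668
d^3_{-3,0}: single k=3 term ⇒ +0.558154;  D = -0.535024+0.159013i
d^3_{-2,0}: k∈[2..3] ⇒ +0.705897 -0.662000 = +0.043897;  D = -0.014266+0.041514i
d^3_{-1,0}: k∈[1..3] ⇒ +0.461013 -1.297032 +0.405458 = -0.430561;  D = -0.250135-0.350450i
d^3_{0,0}: k∈[0..3] ⇒ +0.137424 -1.159906 +1.087776 -0.113348 = -0.048054;  D = -0.048054+0.000000i
d^3_{1,0}: k∈[0..2] ⇒ -0.461013 +1.297032 -0.405458 = +0.430561;  D = +0.250135-0.350450i
d^3_{2,0}: k∈[0..1] ⇒ +0.705897 -0.662000 = +0.043897;  D = -0.014266-0.041514i
d^3_{3,0}: single k=0 term ⇒ -0.558154;  D = +0.535024+0.159013i
Y_3^{m'}(θ=2.2432,φ=1.5422) and Σ D·Y over m':
  (-0.5350+0.1590i)·(-0.0171+0.1990i)  (-0.0143+0.0415i)·(+0.3890+0.0223i)  (-0.2501-0.3505i)·(+0.0068-0.2375i)  (-0.0481+0.0000i)·(+0.2464+0.0000i)  (+0.2501-0.3505i)·(-0.0068-0.2375i)  (-0.0143-0.0415i)·(+0.3890-0.0223i)  (+0.5350+0.1590i)·(+0.0171+0.1990i)
Y_3^0(R⁻¹ n̂) = -0.239649+0.000000i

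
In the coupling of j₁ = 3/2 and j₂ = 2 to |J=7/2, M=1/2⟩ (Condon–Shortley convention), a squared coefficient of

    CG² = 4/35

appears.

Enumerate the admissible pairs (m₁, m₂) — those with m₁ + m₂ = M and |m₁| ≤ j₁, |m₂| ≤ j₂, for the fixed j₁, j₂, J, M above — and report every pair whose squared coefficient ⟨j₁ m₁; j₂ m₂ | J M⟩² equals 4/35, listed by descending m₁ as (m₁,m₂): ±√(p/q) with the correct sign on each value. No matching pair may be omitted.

Admissible pairs with m₁+m₂ = M = 1/2: (-3/2,2), (-1/2,1), (1/2,0), (3/2,-1)
  (m₁,m₂)=(3/2,-1): CG² = 4/35, CG = +√(4/35)   ← matches the target
  (m₁,m₂)=(1/2,0): CG² = 18/35, CG = +√(18/35)
  (m₁,m₂)=(-1/2,1): CG² = 12/35, CG = +√(12/35)
  (m₁,m₂)=(-3/2,2): CG² = 1/35, CG = +√(1/35)
Pairs with CG² = 4/35: (3/2,-1): +√(4/35)

(3/2,-1): +√(4/35)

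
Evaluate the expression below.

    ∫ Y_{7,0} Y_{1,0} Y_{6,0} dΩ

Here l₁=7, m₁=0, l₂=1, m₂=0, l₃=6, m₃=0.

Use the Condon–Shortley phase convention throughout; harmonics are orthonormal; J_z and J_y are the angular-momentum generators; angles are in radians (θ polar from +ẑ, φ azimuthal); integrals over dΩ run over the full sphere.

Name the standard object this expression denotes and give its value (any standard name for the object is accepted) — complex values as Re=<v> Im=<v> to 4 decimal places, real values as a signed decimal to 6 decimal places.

This is a Gaunt coefficient — the integral of a triple product of spherical harmonics over the sphere.
Checks pass: Σm=0; 14 even; l₃=6∈[6,8].
(2·7+1)(2·1+1)(2·6+1) = 585
Δ: 2! 12! 0! / 15! → 1/1365
sum: t=1:−1/518400 = -1/518400
3j²(7 1 6; 0 0 0) = Δ·Π!·Σ² = 7/195  (sign -1)
(m-triple is (0,0,0) — same symbol as above.)
combine: 4πI² = 585·7/195·7/195 = 49/65
take √, sign +1: I = 0.24492687

Gaunt coefficient, +0.244927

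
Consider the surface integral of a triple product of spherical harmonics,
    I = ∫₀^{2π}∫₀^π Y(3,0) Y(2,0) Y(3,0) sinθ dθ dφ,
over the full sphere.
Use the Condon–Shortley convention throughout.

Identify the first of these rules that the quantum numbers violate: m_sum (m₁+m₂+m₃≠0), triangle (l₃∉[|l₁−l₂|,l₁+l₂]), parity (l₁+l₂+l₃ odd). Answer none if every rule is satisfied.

none

azimuthal sum: 0 + 0 + 0 = 0  ✓
1 ≤ 3 ≤ 5 (triangle on l)  ✓
L = 3 + 2 + 3 = 8 (even)  ✓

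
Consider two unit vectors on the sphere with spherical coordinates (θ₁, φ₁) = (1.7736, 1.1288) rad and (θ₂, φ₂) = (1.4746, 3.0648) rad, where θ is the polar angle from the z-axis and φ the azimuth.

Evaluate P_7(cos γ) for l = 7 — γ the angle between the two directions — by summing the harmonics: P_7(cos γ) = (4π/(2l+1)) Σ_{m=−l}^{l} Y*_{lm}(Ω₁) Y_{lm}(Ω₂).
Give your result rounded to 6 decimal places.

0.092703

Addition theorem: P_7(cos γ) = (4π/15) Σ_m Y*_{lm}(Ω₁) Y_{lm}(Ω₂), m = −7…7:
  term(m=-7) = (0.115658, -0.174557)   from Y*(Ω₁)=(-0.020590, 0.432076), Y(Ω₂)=(-0.415808, -0.247864)
  term(m=-6) = (-0.033818, -0.047328)   from Y*(Ω₁)=(-0.293715, -0.156519), Y(Ω₂)=(0.156550, 0.077710)
  term(m=-5) = (-0.047737, 0.012455)   from Y*(Ω₁)=(-0.125490, 0.093274), Y(Ω₂)=(0.292553, 0.118196)
  term(m=-4) = (-0.007358, 0.066636)   from Y*(Ω₁)=(-0.065910, -0.329907), Y(Ω₂)=(-0.189948, -0.060253)
  term(m=-3) = (0.013523, 0.006958)   from Y*(Ω₁)=(-0.056268, -0.014057), Y(Ω₂)=(-0.255287, -0.059876)
  term(m=-2) = (0.050565, -0.045288)   from Y*(Ω₁)=(0.206526, -0.251868), Y(Ω₂)=(0.205953, 0.031882)
  term(m=-1) = (-0.001668, -0.004362)   from Y*(Ω₁)=(-0.008277, -0.017490), Y(Ω₂)=(0.240658, 0.018517)
  term(m=+0) = (-0.067672, 0.000000)   from Y*(Ω₁)=(0.320909, -0.000000), Y(Ω₂)=(-0.210876, 0.000000)
  term(m=+1) = (-0.001668, 0.004362)   from Y*(Ω₁)=(0.008277, -0.017490), Y(Ω₂)=(-0.240658, 0.018517)
  term(m=+2) = (0.050565, 0.045288)   from Y*(Ω₁)=(0.206526, 0.251868), Y(Ω₂)=(0.205953, -0.031882)
  term(m=+3) = (0.013523, -0.006958)   from Y*(Ω₁)=(0.056268, -0.014057), Y(Ω₂)=(0.255287, -0.059876)
  term(m=+4) = (-0.007358, -0.066636)   from Y*(Ω₁)=(-0.065910, 0.329907), Y(Ω₂)=(-0.189948, 0.060253)
  term(m=+5) = (-0.047737, -0.012455)   from Y*(Ω₁)=(0.125490, 0.093274), Y(Ω₂)=(-0.292553, 0.118196)
  term(m=+6) = (-0.033818, 0.047328)   from Y*(Ω₁)=(-0.293715, 0.156519), Y(Ω₂)=(0.156550, -0.077710)
  term(m=+7) = (0.115658, 0.174557)   from Y*(Ω₁)=(0.020590, 0.432076), Y(Ω₂)=(0.415808, -0.247864)
Accumulated sum (0.110656, 0.000000); after 4π/(2l+1) scaling, (0.092703, 0.000000) ⇒ P_7 = 0.092703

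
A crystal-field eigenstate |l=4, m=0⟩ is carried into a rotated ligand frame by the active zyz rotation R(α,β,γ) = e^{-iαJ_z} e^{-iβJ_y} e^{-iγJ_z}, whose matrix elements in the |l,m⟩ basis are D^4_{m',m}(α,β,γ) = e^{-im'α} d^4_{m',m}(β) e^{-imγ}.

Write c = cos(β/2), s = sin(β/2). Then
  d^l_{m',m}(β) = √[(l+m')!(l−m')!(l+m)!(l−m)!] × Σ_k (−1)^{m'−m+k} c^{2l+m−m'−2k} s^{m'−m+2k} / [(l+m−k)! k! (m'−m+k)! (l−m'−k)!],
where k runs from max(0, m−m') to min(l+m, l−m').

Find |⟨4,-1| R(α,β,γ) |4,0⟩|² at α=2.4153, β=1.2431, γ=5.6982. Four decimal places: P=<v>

P=0.1502

First d^4_{-1,0}(β=1.2431), then the phase factors e^{-i(-1)α} and e^{-i(0)γ}:
Half-angle: c=0.812977, s=0.582296. N=√(6·120·24·24)=643.987578
The bounds max(0,m−m')=1 and min(l+m,l−m')=4 give 4 terms
  k=1: (−1)^0·643.9876/(144)·0.8130^7·0.5823^1 = +0.611232
  k=2: (−1)^1·643.9876/(24)·0.8130^5·0.5823^3 = -1.881432
  k=3: (−1)^2·643.9876/(24)·0.8130^3·0.5823^5 = +0.965205
  k=4: (−1)^3·643.9876/(144)·0.8130^1·0.5823^7 = -0.082528
d^4_{-1,0}(1.2431) = +0.611232 -1.881432 +0.965205 -0.082528 = -0.387522
|D^4_{-1,0}|² = |d^4_{-1,0}(β)|² = (-0.387522)² = 0.150174 (the z-rotation phases have unit modulus)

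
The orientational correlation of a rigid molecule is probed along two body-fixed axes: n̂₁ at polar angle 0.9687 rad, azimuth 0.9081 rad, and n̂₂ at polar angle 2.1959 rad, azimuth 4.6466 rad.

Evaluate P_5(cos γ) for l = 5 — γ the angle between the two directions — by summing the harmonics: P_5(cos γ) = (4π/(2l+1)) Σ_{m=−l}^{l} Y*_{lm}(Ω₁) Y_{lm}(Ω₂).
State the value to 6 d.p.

0.134935

Term-by-term m-sum for l=5 (normalisation 4π/11 = 1.142397):
  m=-5: (-0.030184-0.173870i) × (-0.052571+0.154011i) = +0.028365+0.004492i  (running Σ = +0.028365+0.004492i)
  m=-4: (-0.338231-0.180759i) × (-0.358585-0.096604i) = +0.103823+0.097492i  (running Σ = +0.132187+0.101984i)
  m=-3: (-0.334064+0.148100i) × (+0.075306-0.376586i) = +0.030616+0.136957i  (running Σ = +0.162803+0.238941i)
  m=-2: (+0.005967-0.023824i) × (+0.017657+0.002337i) = +0.000161-0.000407i  (running Σ = +0.162964+0.238534i)
  m=-1: (-0.215996-0.276763i) × (+0.022736-0.345089i) = -0.100419+0.068245i  (running Σ = +0.062545+0.306779i)
  m=0: (-0.064370-0.000000i) × (+0.108337+0.000000i) = -0.006974-0.000000i  (running Σ = +0.055571+0.306779i)
  m=1: (+0.215996-0.276763i) × (-0.022736-0.345089i) = -0.100419-0.068245i  (running Σ = -0.044848+0.238534i)
  m=2: (+0.005967+0.023824i) × (+0.017657-0.002337i) = +0.000161+0.000407i  (running Σ = -0.044687+0.238941i)
  m=3: (+0.334064+0.148100i) × (-0.075306-0.376586i) = +0.030616-0.136957i  (running Σ = -0.014071+0.101984i)
  m=4: (-0.338231+0.180759i) × (-0.358585+0.096604i) = +0.103823-0.097492i  (running Σ = +0.089751+0.004492i)
  m=5: (+0.030184-0.173870i) × (+0.052571+0.154011i) = +0.028365-0.004492i  (running Σ = +0.118116-0.000000i)
Total Σ_m = +0.118116-0.000000i. Multiply by 1.142397: +0.134935-0.000000i. P_5(cos γ) = 0.134935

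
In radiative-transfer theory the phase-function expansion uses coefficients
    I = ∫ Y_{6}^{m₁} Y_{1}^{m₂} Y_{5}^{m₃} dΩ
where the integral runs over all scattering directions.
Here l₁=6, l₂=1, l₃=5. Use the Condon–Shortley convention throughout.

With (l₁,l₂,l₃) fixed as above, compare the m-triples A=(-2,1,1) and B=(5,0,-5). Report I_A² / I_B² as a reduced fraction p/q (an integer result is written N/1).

28/11

Same 6,1,5: normalisation and zero-m 3j drop out of the ratio.
A: Δ: 2! 10! 0! / 13! → 1/858; sum: t=2:+1/34560 = 1/34560; 3j²(6 1 5; -2 1 1) = Δ·Π!·Σ² = 14/429  (sign +1)
B: Δ: 2! 10! 0! / 13! → 1/858; sum: t=1:−1/3628800 = -1/3628800; 3j²(6 1 5; 5 0 -5) = Δ·Π!·Σ² = 1/78  (sign -1)
I_A²/I_B² = (14/429)/(1/78) = 28/11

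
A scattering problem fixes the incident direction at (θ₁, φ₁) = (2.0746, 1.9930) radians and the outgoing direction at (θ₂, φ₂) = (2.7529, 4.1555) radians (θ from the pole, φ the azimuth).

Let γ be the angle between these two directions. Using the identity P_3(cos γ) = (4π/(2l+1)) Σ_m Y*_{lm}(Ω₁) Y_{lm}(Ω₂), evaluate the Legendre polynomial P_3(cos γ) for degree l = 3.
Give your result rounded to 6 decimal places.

Term-by-term m-sum for l=3 (normalisation 4π/7 = 1.795196):
  m=-3: (0.26736 - 0.08393j) × (0.02260 + 0.00226j) = 0.00623 - 0.00129j  (running Σ = 0.00623 - 0.00129j)
  m=-2: (0.25132 + 0.28288j) × (0.05994 + 0.12189j) = -0.01942 + 0.04759j  (running Σ = -0.01319 + 0.04630j)
  m=-1: (-0.01917 + 0.04267j) × (-0.21245 + 0.34122j) = -0.01049 - 0.01561j  (running Σ = -0.02367 + 0.03069j)
  m=0: (0.33053 + 0.00000j) × (-0.44268 + 0.00000j) = -0.14632 + 0.00000j  (running Σ = -0.16999 + 0.03069j)
  m=1: (0.01917 + 0.04267j) × (0.21245 + 0.34122j) = -0.01049 + 0.01561j  (running Σ = -0.18048 + 0.04630j)
  m=2: (0.25132 - 0.28288j) × (0.05994 - 0.12189j) = -0.01942 - 0.04759j  (running Σ = -0.19990 - 0.00129j)
  m=3: (-0.26736 - 0.08393j) × (-0.02260 + 0.00226j) = 0.00623 + 0.00129j  (running Σ = -0.19367 - 0.00000j)
Σ over m = -0.19367 - 0.00000j; ×(4π/7) → -0.34767 - 0.00000j. Real part: -0.347671

-0.347671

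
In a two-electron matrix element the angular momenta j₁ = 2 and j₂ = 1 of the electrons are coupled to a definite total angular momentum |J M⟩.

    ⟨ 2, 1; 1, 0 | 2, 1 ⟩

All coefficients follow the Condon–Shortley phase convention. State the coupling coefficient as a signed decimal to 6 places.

√[5·1!3!1!/6! · 3!1!1!1!3!1!] = √(3/2)
  +(−1)^0/∏(0,1,1,1,2,0)! = 1/2  (running 1/2)
  +(−1)^1/∏(1,0,0,0,3,1)! = -1/6  (running 1/3)
⟨..|..⟩ = √(3/2)·(1/3) = +0.408248

+√(1/6) = +0.408248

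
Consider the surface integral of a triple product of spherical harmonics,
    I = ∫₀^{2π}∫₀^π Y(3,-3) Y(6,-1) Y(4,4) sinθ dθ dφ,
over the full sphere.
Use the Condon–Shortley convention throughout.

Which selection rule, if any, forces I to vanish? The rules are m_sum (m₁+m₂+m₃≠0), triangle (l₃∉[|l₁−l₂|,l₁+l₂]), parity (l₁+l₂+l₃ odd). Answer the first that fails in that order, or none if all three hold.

m₁+m₂+m₃ = -3 − 1 + 4 = 0  ✓
triangle: |3−6|=3 ≤ l₃=4 ≤ 3+6=9  ✓
parity: l₁+l₂+l₃ = 13 is odd  ✗

parity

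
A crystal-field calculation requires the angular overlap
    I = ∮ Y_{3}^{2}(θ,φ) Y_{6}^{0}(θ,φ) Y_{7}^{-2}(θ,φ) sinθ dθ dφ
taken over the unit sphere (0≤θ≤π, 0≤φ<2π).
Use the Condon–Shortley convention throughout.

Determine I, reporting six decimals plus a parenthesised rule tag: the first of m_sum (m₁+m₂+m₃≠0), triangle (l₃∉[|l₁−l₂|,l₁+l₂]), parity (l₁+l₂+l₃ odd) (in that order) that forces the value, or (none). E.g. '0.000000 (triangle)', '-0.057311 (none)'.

-0.086087 (none)

Rules hold: Σm=0, L=16 even, 3≤7≤9.
N = 7·13·15 = 1365
Δ = 2!·4!·10!/17! = 1/2042040
Racah Σ t=0..2: t=0:+1/207360 t=1:−1/57600 t=2:+1/207360 = -1/129600
⇒ 3j(3 6 7; 0 0 0)² = 168/12155, sgn +1
Racah Σ t=0..1: t=0:+1/207360 t=1:−1/345600 = 1/518400
⇒ 3j(3 6 7; 2 0 -2)² = 12/2431, sgn -1
4πI² = N·(3j₀)²·(3jₘ)² = 42336/454597
I = -1·√(0.0931286/4π) = -0.08608683
No selection rule forces the value: the integral is nonzero (none).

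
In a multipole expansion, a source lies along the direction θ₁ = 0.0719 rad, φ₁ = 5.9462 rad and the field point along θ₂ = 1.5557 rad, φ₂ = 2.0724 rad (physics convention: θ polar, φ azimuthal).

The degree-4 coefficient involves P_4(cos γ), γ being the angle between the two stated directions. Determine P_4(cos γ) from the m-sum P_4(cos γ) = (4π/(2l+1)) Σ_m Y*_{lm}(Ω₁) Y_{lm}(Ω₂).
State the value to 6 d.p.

0.369490

Expand P_4 via completeness: Σ_{m} conj(Y_{4,m}) at Ω₁ times Y_{4,m} at Ω₂ —
  m=-4: Y*=0.00000 - 0.00001j  Y=-0.18665 - 0.40102j  product -0.00001 + 0.00000j
  m=-3: Y*=0.00025 - 0.00039j  Y=0.01885 + 0.00125j  product 0.00001 - 0.00001j
  m=-2: Y*=0.00804 - 0.00643j  Y=0.17951 - 0.28156j  product -0.00037 - 0.00342j
  m=-1: Y*=0.12681 - 0.04443j  Y=0.01030 + 0.01877j  product 0.00214 + 0.00192j
  m=+0: Y*=0.82455 + 0.00000j  Y=0.31663 + 0.00000j  product 0.26108 + 0.00000j
  m=+1: Y*=-0.12681 - 0.04443j  Y=-0.01030 + 0.01877j  product 0.00214 - 0.00192j
  m=+2: Y*=0.00804 + 0.00643j  Y=0.17951 + 0.28156j  product -0.00037 + 0.00342j
  m=+3: Y*=-0.00025 - 0.00039j  Y=-0.01885 + 0.00125j  product 0.00001 + 0.00001j
  m=+4: Y*=0.00000 + 0.00001j  Y=-0.18665 + 0.40102j  product -0.00001 - 0.00000j
Σ over m = 0.26463 - 0.00000j; ×(4π/9) → 0.36949 - 0.00000j. Real part: 0.369490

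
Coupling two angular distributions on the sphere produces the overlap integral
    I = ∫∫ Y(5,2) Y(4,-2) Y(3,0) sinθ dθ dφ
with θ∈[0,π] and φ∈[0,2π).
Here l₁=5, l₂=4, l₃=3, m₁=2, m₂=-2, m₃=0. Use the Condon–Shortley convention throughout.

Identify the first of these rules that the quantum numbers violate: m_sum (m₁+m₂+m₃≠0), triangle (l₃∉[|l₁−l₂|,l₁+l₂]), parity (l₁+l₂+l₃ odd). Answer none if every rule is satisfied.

none

Σmᵢ = 0  ✓
l₃∈[|l₁−l₂|,l₁+l₂]=[1,9], have l₃=3  ✓
Σlᵢ = 12 ⇒ even  ✓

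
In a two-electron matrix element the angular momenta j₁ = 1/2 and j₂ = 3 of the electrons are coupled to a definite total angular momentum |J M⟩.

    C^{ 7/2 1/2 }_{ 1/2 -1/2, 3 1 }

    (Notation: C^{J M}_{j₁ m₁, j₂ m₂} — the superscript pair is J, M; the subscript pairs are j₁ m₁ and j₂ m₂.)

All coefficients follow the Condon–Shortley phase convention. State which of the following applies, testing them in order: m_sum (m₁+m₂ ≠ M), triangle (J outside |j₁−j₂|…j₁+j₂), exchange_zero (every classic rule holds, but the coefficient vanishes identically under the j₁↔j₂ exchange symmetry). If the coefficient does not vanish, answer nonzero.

nonzero

m-sum: m₁+m₂ = -1/2+1 = 1/2, M = 1/2  ✓
triangle: |j₁−j₂| = 5/2 ≤ J = 7/2 ≤ j₁+j₂ = 7/2  ✓
exchange: j₁≠j₂ or m₁≠m₂ — the exchange symmetry imposes no constraint here
value check: CG = +√(3/7) = +0.654654 ≠ 0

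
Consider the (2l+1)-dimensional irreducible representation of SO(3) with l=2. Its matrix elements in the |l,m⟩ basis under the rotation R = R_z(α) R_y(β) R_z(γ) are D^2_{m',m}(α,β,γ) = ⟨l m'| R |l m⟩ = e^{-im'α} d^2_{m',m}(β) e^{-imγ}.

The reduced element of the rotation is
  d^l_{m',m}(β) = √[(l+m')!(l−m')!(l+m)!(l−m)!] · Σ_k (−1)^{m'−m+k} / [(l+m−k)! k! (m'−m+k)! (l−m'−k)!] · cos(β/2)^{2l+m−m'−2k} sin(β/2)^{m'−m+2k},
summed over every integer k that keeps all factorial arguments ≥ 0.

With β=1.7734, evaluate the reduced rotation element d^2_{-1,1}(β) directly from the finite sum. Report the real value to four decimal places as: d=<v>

d=0.3589

d^2_{-1,1}(β=1.7734) via the finite sum:
With c≡cos(β/2)=0.631973 and s≡sin(β/2)=0.774990, N=[1·6·6·1]^{1/2}=6.000000
k∈{2,3} keeps every argument non-negative
  k=2: (−1)^0·6.0000/(2)·0.6320^2·0.7750^2 = +0.719633
  k=3: (−1)^1·6.0000/(6)·0.6320^0·0.7750^4 = -0.360733
d^2_{-1,1}(1.7734) = +0.719633 -0.360733 = +0.358900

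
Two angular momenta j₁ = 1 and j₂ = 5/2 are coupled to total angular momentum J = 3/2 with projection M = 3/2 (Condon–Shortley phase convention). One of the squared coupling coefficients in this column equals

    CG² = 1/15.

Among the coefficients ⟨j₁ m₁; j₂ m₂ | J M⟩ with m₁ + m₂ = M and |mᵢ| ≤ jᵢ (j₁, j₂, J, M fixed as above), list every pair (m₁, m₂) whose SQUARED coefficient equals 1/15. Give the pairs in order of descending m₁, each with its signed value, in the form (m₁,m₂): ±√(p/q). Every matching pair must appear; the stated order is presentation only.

Admissible pairs with m₁+m₂ = M = 3/2: (-1,5/2), (0,3/2), (1,1/2)
  (m₁,m₂)=(1,1/2): CG² = 1/15, CG = +√(1/15)   ← matches the target
  (m₁,m₂)=(0,3/2): CG² = 4/15, CG = −√(4/15)
  (m₁,m₂)=(-1,5/2): CG² = 2/3, CG = +√(2/3)
Pairs with CG² = 1/15: (1,1/2): +√(1/15)

(1,1/2): +√(1/15)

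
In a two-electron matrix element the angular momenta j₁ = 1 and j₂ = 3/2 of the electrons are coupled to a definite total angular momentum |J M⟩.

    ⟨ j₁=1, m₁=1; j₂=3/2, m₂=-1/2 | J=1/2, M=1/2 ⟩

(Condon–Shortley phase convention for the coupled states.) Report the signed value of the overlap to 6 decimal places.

√[2·2!0!1!/4! · 2!0!1!2!1!0!] = √(2/3)
  +(−1)^0/∏(0,2,0,1,0,0)! = 1/2  (running 1/2)
⟨..|..⟩ = √(2/3)·(1/2) = +0.408248

+√(1/6) ≈ +0.408248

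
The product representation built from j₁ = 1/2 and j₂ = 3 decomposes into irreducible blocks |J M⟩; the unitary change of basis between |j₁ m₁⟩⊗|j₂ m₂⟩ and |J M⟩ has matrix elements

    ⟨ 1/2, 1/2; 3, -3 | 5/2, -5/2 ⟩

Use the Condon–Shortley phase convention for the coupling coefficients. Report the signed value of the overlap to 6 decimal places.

triangle: 1!×0!×5!/7! = 120/5040
(j±m)!: 1!×0!×0!×6!×0!×5! = 86400
prefactor² = (2J+1)×Δ×N² = 86400/7
  k=0: +1/(0!×1!×0!×0!×0!×5!) = 1/120
Σ = 1/120  ⇒  CG² = 86400/7×(1/120)² = 6/7
CG = +√(6/7) = +0.925820

+√(6/7) = +0.925820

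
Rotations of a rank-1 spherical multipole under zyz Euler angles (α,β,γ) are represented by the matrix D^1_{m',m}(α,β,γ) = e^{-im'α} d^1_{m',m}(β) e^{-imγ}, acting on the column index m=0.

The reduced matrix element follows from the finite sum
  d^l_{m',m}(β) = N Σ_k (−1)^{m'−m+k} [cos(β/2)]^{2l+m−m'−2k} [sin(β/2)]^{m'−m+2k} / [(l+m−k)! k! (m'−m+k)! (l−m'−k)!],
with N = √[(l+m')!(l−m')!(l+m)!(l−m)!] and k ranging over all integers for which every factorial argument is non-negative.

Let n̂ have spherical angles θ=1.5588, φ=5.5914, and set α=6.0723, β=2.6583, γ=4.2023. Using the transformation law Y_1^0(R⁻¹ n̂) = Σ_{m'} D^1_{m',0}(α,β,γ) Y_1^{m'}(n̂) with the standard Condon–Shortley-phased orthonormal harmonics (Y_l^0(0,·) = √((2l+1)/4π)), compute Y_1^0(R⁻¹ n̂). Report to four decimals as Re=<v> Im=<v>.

Re=0.1961 Im=0.0000

Need the full column D^1_{m',0} for m'=−1..1 at α=6.0723, β=2.6583, γ=4.2023.
cos(β/2)=0.239301, sin(β/2)=0.970945
d^1_{-1,0}: single k=1 term ⇒ +0.328591;  D = +0.321311-0.068782i
d^1_{0,0}: k∈[0..1] ⇒ +0.057265 -0.942735 = -0.885470;  D = -0.885470+0.000000i
d^1_{1,0}: single k=0 term ⇒ -0.328591;  D = -0.321311-0.068782i
Y_1^{m'}(θ=1.5588,φ=5.5914) and Σ D·Y over m':
  (+0.3213-0.0688i)·(+0.2660+0.2204i)  (-0.8855+0.0000i)·(+0.0059+0.0000i)  (-0.3213-0.0688i)·(-0.2660+0.2204i)
Y_1^0(R⁻¹ n̂) = +0.196095+0.000000i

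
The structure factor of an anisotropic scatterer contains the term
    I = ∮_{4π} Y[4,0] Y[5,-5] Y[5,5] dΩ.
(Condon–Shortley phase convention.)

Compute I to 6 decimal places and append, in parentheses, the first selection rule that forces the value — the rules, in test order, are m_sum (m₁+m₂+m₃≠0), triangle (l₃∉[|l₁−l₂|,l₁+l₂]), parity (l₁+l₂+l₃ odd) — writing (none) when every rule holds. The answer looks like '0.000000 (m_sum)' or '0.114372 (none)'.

Checks pass: Σm=0; 14 even; l₃=5∈[1,9].
(2·4+1)(2·5+1)(2·5+1) = 1089
Δ: 4! 4! 6! / 15! → 1/3153150
sum: t=0:+1/69120 t=1:−1/1728 t=2:+1/576 t=3:−1/1728 t=4:+1/69120 = 7/11520
3j²(4 5 5; 0 0 0) = Δ·Π!·Σ² = 2/143  (sign -1)
sum: t=0:+1/414720 = 1/414720
3j²(4 5 5; 0 -5 5) = Δ·Π!·Σ² = 2/143  (sign +1)
combine: 4πI² = 1089·2/143·2/143 = 36/169
take √, sign -1: I = -0.13019760
No selection rule forces the value: the integral is nonzero (none).

-0.130198 (none)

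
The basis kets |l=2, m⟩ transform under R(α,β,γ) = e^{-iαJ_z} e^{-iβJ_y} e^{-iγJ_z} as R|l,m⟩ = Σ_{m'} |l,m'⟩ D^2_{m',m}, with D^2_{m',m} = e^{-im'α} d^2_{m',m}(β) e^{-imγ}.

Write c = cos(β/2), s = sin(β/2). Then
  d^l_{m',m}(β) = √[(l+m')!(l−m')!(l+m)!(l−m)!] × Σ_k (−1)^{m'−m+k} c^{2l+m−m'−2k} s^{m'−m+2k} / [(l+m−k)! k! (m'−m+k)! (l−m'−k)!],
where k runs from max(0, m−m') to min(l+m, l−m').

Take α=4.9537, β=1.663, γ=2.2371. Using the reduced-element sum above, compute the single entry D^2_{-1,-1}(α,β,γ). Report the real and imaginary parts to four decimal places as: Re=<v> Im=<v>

Re=-0.3309 Im=-0.4236

First d^2_{-1,-1}(β=1.6630), then the phase factors e^{-i(-1)α} and e^{-i(-1)γ}:
With c≡cos(β/2)=0.673768 and s≡sin(β/2)=0.738943, N=[1·6·1·6]^{1/2}=6.000000
The bounds max(0,m−m')=0 and min(l+m,l−m')=1 give 2 terms
  k=0: (−1)^0·6.0000/(6)·0.6738^4·0.7389^0 = +0.206083
  k=1: (−1)^1·6.0000/(2)·0.6738^2·0.7389^2 = -0.743642
d^2_{-1,-1}(1.6630) = +0.206083 -0.743642 = -0.537559
D = (+0.238976-0.971026i)·(-0.537559)·(-0.618084+0.786112i) = -0.330936-0.423617i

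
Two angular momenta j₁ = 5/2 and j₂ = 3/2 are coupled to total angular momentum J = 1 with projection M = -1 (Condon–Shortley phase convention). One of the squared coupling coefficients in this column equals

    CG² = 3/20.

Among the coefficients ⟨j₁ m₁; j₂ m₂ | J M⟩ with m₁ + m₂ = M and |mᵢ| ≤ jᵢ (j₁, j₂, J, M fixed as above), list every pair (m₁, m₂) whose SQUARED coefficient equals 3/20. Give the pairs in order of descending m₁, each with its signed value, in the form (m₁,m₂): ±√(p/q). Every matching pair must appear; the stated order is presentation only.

(-1/2,-1/2): −√(3/20)

Admissible pairs with m₁+m₂ = M = -1: (-5/2,3/2), (-3/2,1/2), (-1/2,-1/2), (1/2,-3/2)
  (m₁,m₂)=(1/2,-3/2): CG² = 1/20, CG = +√(1/20)
  (m₁,m₂)=(-1/2,-1/2): CG² = 3/20, CG = −√(3/20)   ← matches the target
  (m₁,m₂)=(-3/2,1/2): CG² = 3/10, CG = +√(3/10)
  (m₁,m₂)=(-5/2,3/2): CG² = 1/2, CG = −√(1/2)
Pairs with CG² = 3/20: (-1/2,-1/2): −√(3/20)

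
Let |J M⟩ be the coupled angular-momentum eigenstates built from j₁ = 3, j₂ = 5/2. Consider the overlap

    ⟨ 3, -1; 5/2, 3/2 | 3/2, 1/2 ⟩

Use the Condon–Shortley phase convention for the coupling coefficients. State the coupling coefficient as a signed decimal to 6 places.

-0.483046  (= −√(7/30))

triangle: 4!·2!·1!/8! = 48/40320
(j±m)!: 2!·4!·4!·1!·2!·1! = 2304
prefactor² = (2J+1)·Δ·N² = 384/35
  k=3: −1/(3!·1!·1!·1!·1!·0!) = -1/6
  k=4: +1/(4!·0!·0!·0!·2!·1!) = 1/48
Σ = -7/48  ⇒  CG² = 384/35·(-7/48)² = 7/30
CG = −√(7/30) = -0.483046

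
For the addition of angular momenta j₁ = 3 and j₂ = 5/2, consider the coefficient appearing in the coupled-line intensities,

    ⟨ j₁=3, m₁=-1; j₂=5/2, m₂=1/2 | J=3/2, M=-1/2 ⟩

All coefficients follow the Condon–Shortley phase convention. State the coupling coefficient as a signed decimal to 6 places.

√[4·4!2!1!/8! · 2!4!3!2!1!2!] = √(192/35)
  +(−1)^2/∏(2,2,2,1,0,0)! = 1/8  (running 1/8)
  +(−1)^3/∏(3,1,1,0,1,1)! = -1/6  (running -1/24)
⟨..|..⟩ = √(192/35)·(-1/24) = -0.097590

−√(1/105) = -0.097590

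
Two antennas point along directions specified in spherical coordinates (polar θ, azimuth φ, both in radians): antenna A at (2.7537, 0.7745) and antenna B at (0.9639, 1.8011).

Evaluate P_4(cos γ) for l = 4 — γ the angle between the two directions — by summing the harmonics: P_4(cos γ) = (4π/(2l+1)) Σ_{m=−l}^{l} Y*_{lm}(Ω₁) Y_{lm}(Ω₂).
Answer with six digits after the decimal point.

-0.050896

Expand P_4 via completeness: Σ_{m} conj(Y_{4,m}) at Ω₁ times Y_{4,m} at Ω₂ —
  m=-4: Y*=-0.009049+0.000395i  Y=+0.121860-0.160438i  product -0.001039+0.001500i
  m=-3: Y*=+0.042862-0.045761i  Y=+0.252122+0.304912i  product +0.024759+0.001532i
  m=-2: Y*=+0.005214+0.239166i  Y=-0.258170+0.128105i  product -0.031984-0.061077i
  m=-1: Y*=-0.355025-0.347370i  Y=+0.036585+0.156037i  product +0.041214-0.068106i
  m=+0: Y*=+0.316699-0.000000i  Y=-0.323180+0.000000i  product -0.102351+0.000000i
  m=+1: Y*=+0.355025-0.347370i  Y=-0.036585+0.156037i  product +0.041214+0.068106i
  m=+2: Y*=+0.005214-0.239166i  Y=-0.258170-0.128105i  product -0.031984+0.061077i
  m=+3: Y*=-0.042862-0.045761i  Y=-0.252122+0.304912i  product +0.024759-0.001532i
  m=+4: Y*=-0.009049-0.000395i  Y=+0.121860+0.160438i  product -0.001039-0.001500i
Σ over m = -0.036451-0.000000i; ×(4π/9) → -0.050896-0.000000i. Real part: -0.050896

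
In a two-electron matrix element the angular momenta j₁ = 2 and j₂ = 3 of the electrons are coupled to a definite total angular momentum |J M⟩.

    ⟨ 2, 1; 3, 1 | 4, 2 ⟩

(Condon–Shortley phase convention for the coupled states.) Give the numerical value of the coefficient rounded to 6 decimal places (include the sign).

+0.188982  (= +√(1/28))

√[9·1!3!5!/10! · 3!1!4!2!6!2!] = √(5184/7)
  +(−1)^0/∏(0,1,1,4,2,1)! = 1/48  (running 1/48)
  +(−1)^1/∏(1,0,0,3,3,2)! = -1/72  (running 1/144)
⟨..|..⟩ = √(5184/7)·(1/144) = +0.188982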